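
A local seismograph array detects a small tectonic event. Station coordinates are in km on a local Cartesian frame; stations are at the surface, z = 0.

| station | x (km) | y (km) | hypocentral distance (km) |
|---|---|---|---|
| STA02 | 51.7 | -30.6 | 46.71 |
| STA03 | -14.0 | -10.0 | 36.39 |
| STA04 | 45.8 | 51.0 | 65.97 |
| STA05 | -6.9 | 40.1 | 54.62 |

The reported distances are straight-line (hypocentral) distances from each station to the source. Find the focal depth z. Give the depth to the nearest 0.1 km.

z ≈ 18.5 km

Each station gives a sphere (x−x_i)² + (y−y_i)² + z² = d_i² (stations at z=0).
Subtracting the STA02 sphere from STA03 and STA04: z² cancels, leaving linear equations in x and y:
-131.4 x + 41.2 y = -2455.66
-11.8 x + 163.2 y = -1080.83
Solving: x ≈ 16.997, y ≈ -5.394 km (keep extra digits for the depth step; rounded: 17.0, -5.4).
Then from the STA02 sphere: z² = 46.71² − (x − 51.7)² − (y + 30.6)² with x = 16.997, y = -5.394, so z ≈ 18.498 ≈ 18.5 km.
Check against STA05 (with the unrounded solution): distance 54.62 ≈ 54.62 km. ✓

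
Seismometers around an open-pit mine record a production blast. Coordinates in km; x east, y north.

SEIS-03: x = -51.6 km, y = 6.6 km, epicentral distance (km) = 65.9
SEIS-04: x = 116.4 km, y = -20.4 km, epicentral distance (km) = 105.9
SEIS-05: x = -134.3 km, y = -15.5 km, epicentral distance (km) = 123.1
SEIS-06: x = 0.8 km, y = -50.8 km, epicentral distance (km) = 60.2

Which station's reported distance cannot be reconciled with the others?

Solve using three stations at a time. Using SEIS-03, SEIS-04, SEIS-06 (subtract circle equations pairwise → linear system) gives (x, y) ≈ (14.3, 7.9).
Distances from that point to each station vs reported:
  SEIS-03: calculated 65.9 vs reported 65.9 → residual 0.0 km
  SEIS-04: calculated 105.9 vs reported 105.9 → residual 0.0 km
  SEIS-05: calculated 150.5 vs reported 123.1 → residual 27.4 km
  SEIS-06: calculated 60.2 vs reported 60.2 → residual 0.0 km
SEIS-03, SEIS-04, SEIS-06 are mutually consistent (residuals ≈ 0); SEIS-05 is off by 27.4 km.

SEIS-05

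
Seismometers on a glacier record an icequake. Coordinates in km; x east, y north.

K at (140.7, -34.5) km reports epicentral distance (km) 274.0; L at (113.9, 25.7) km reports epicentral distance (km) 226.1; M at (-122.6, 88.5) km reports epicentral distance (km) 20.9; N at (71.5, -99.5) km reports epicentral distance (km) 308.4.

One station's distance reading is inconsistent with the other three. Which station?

Solve using three stations at a time. Using K, L, M (subtract circle equations pairwise → linear system) gives (x, y) ≈ (-102.1, 92.4).
Distances from that point to each station vs reported:
  K: calculated 274.0 vs reported 274.0 → residual 0.0 km
  L: calculated 226.1 vs reported 226.1 → residual 0.0 km
  M: calculated 20.8 vs reported 20.9 → residual 0.1 km
  N: calculated 258.8 vs reported 308.4 → residual 49.6 km
K, L, M are mutually consistent (residuals ≈ 0); N is off by 49.6 km.

N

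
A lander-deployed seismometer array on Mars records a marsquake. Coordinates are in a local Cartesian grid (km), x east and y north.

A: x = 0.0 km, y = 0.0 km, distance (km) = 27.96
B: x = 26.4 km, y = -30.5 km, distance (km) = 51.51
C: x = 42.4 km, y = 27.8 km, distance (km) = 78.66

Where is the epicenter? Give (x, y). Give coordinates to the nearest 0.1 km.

Circle about each station: x² + y² = 27.96²; (x − 26.4)² + (y + 30.5)² = 51.51²; (x − 42.4)² + (y − 27.8)² = 78.66².
Subtracting pairs of circle equations eliminates x²+y² and gives linear equations (the radical axes):
52.8 x − 61.0 y = -244.31
84.8 x + 55.6 y = -2835.03
Solving the 2×2 system: x ≈ -23.0, y ≈ -15.9 km.

-23.0 km east, -15.9 km north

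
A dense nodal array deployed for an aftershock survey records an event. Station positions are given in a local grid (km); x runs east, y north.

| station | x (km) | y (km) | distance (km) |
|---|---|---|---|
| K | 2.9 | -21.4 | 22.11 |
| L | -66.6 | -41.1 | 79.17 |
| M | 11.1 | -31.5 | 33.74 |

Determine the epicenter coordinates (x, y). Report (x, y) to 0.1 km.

Circle about each station: (x − 2.9)² + (y + 21.4)² = 22.11²; (x + 66.6)² + (y + 41.1)² = 79.17²; (x − 11.1)² + (y + 31.5)² = 33.74².
Subtracting pairs of circle equations eliminates x²+y² and gives linear equations (the radical axes):
-139.0 x − 39.4 y = -120.64
16.4 x − 20.2 y = -0.45
Solving the 2×2 system: x ≈ 0.7, y ≈ 0.6 km.

x ≈ 0.7 km, y ≈ 0.6 km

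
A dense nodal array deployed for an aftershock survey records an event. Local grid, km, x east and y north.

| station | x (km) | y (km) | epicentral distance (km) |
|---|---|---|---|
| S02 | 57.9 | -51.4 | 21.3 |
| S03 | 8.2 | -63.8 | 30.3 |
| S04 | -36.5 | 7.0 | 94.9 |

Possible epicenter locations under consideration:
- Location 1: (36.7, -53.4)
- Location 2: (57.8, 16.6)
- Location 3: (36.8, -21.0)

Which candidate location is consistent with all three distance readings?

Location 1

For each candidate, compare |candidate − station| to the reported distance:
Location 1: residuals S02 0.0, S03 0.0, S04 0.0 → max 0.0 km
Location 2: residuals S02 46.7, S03 64.2, S04 0.1 → max 64.2 km
Location 3: residuals S02 15.7, S03 21.2, S04 16.4 → max 21.2 km
Only Location 1 has all residuals ≈ 0.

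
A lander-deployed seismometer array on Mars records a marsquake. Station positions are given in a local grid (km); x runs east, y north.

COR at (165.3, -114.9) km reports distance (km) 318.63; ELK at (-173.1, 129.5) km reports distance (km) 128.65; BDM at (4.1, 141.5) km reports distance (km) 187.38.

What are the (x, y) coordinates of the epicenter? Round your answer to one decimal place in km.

x ≈ -128.3 km, y ≈ 8.9 km

Circle about each station: (x − 165.3)² + (y + 114.9)² = 318.63²; (x + 173.1)² + (y − 129.5)² = 128.65²; (x − 4.1)² + (y − 141.5)² = 187.38².
Subtracting pairs of circle equations eliminates x²+y² and gives linear equations (the radical axes):
-676.8 x + 488.8 y = 91182.01
-322.4 x + 512.8 y = 45926.77
Solving the 2×2 system: x ≈ -128.3, y ≈ 8.9 km.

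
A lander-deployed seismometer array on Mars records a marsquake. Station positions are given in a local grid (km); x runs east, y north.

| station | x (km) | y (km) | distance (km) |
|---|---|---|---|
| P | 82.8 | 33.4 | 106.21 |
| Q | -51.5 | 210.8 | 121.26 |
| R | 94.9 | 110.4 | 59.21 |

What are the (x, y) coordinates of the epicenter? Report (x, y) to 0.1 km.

(39.1, 130.2)

Circle about each station: (x − 82.8)² + (y − 33.4)² = 106.21²; (x + 51.5)² + (y − 210.8)² = 121.26²; (x − 94.9)² + (y − 110.4)² = 59.21².
Subtracting the P equation from the Q and R equations removes the quadratic terms:
-268.6 x + 354.8 y = 35694.07
24.2 x + 154.0 y = 20997.51
Solving the 2×2 system: x ≈ 39.1, y ≈ 130.2 km.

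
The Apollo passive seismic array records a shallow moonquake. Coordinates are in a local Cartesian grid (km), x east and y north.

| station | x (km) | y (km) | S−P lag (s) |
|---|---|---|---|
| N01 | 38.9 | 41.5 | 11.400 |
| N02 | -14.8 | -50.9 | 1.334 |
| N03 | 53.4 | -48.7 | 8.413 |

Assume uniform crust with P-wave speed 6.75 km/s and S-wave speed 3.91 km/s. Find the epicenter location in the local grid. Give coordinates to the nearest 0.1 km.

-24.6 km east, -43.3 km north

Distance from S−P lag: d = Δt · v_P v_S / (v_P − v_S) = Δt · (6.75·3.91)/(6.75−3.91) ≈ 9.2931·Δt.
So d_N01 = 105.94, d_N02 = 12.40, d_N03 = 78.18 km.
Circle about each station: (x − 38.9)² + (y − 41.5)² = 105.94²; (x + 14.8)² + (y + 50.9)² = 12.40²; (x − 53.4)² + (y + 48.7)² = 78.18².
Subtracting pairs of circle equations eliminates x²+y² and gives linear equations (the radical axes):
-107.4 x − 184.8 y = 10643.91
29.0 x − 180.4 y = 7098.96
Solving the 2×2 system: x ≈ -24.6, y ≈ -43.3 km.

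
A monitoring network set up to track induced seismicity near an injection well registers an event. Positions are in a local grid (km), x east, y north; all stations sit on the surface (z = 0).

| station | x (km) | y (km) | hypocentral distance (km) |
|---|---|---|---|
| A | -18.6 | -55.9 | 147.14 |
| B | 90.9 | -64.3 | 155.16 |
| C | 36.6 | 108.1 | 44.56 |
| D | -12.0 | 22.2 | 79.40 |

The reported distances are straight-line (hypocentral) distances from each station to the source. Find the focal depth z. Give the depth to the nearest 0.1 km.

32.0 km

Each station gives a sphere (x−x_i)² + (y−y_i)² + z² = d_i² (stations at z=0).
Subtracting the A sphere from B and C: z² cancels, leaving linear equations in x and y:
219.0 x − 16.8 y = 6502.08
110.4 x + 328.0 y = 29218.99
Solving: x ≈ 35.604, y ≈ 77.098 km (keep extra digits for the depth step; rounded: 35.6, 77.1).
Then from the A sphere: z² = 147.14² − (x + 18.6)² − (y + 55.9)² with x = 35.604, y = 77.098, so z ≈ 31.994 ≈ 32.0 km.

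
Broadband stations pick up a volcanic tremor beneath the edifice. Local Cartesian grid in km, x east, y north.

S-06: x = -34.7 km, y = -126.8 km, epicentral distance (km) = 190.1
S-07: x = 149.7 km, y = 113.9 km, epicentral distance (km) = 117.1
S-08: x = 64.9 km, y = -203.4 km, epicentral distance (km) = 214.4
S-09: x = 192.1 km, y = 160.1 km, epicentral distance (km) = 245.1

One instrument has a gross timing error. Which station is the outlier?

Solve using three stations at a time. Using S-06, S-07, S-08 (subtract circle equations pairwise → linear system) gives (x, y) ≈ (99.1, 8.3).
Distances from that point to each station vs reported:
  S-06: calculated 190.1 vs reported 190.1 → residual 0.0 km
  S-07: calculated 117.1 vs reported 117.1 → residual 0.0 km
  S-08: calculated 214.4 vs reported 214.4 → residual 0.0 km
  S-09: calculated 178.1 vs reported 245.1 → residual 67.0 km
S-06, S-07, S-08 are mutually consistent (residuals ≈ 0); S-09 is off by 67.0 km.

S-09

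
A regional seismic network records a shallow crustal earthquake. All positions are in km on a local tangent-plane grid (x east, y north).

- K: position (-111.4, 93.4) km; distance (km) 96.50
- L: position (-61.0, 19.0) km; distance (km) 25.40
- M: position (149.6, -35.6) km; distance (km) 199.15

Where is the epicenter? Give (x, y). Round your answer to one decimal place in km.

Circle about each station: (x + 111.4)² + (y − 93.4)² = 96.50²; (x + 61.0)² + (y − 19.0)² = 25.40²; (x − 149.6)² + (y + 35.6)² = 199.15².
Subtracting the K equation from the L and M equations removes the quadratic terms:
100.8 x − 148.8 y = -8384.43
522.0 x − 258.0 y = -27834.47
Solving the 2×2 system: x ≈ -38.3, y ≈ 30.4 km.
Check against K (with the unrounded x, y): √((x + 111.4)²+(y − 93.4)²) = 96.50 ≈ 96.50 km. ✓

(-38.3, 30.4)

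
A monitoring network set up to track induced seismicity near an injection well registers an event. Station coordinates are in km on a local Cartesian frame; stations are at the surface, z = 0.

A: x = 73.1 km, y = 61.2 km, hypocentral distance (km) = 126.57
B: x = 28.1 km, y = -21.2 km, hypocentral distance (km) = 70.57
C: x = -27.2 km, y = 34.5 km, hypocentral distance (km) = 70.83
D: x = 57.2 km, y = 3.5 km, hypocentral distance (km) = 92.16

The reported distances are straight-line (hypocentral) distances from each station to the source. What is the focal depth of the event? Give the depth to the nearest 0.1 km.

Each station gives a sphere (x−x_i)² + (y−y_i)² + z² = d_i² (stations at z=0).
Subtracting the A sphere from B and C: z² cancels, leaving linear equations in x and y:
-90.0 x − 164.8 y = 3189.84
-200.6 x − 53.4 y = 3844.12
Solving: x ≈ -16.394, y ≈ -10.403 km (keep extra digits for the depth step; rounded: -16.4, -10.4).
Then from the A sphere: z² = 126.57² − (x − 73.1)² − (y − 61.2)² with x = -16.394, y = -10.403, so z ≈ 53.701 ≈ 53.7 km.

z ≈ 53.7 km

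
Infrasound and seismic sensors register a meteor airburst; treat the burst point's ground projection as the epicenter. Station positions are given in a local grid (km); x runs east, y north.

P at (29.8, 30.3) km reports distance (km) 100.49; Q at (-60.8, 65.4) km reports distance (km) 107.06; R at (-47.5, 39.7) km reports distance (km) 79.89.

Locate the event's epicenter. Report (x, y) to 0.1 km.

x ≈ -42.0 km, y ≈ -40.0 km

Circle about each station: (x − 29.8)² + (y − 30.3)² = 100.49²; (x + 60.8)² + (y − 65.4)² = 107.06²; (x + 47.5)² + (y − 39.7)² = 79.89².
Subtracting the P equation from the Q and R equations removes the quadratic terms:
-181.2 x + 70.2 y = 4804.07
-154.6 x + 18.8 y = 5742.04
Solving the 2×2 system: x ≈ -42.0, y ≈ -40.0 km.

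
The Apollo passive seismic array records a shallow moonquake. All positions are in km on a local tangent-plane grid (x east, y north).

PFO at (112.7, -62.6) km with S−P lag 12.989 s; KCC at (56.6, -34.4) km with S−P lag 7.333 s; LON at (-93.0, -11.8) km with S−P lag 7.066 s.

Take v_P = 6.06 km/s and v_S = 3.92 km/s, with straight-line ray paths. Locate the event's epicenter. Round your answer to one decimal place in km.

Distance from S−P lag: d = Δt · v_P v_S / (v_P − v_S) = Δt · (6.06·3.92)/(6.06−3.92) ≈ 11.1006·Δt.
So d_PFO = 144.19, d_KCC = 81.40, d_LON = 78.44 km.
Circle about each station: (x − 112.7)² + (y + 62.6)² = 144.19²; (x − 56.6)² + (y + 34.4)² = 81.40²; (x + 93.0)² + (y + 11.8)² = 78.44².
Subtracting the PFO equation from the KCC and LON equations removes the quadratic terms:
-112.2 x + 56.4 y = 1931.67
-411.4 x + 101.6 y = 6806.11
Solving the 2×2 system: x ≈ -15.9, y ≈ 2.6 km.

x ≈ -15.9 km, y ≈ 2.6 km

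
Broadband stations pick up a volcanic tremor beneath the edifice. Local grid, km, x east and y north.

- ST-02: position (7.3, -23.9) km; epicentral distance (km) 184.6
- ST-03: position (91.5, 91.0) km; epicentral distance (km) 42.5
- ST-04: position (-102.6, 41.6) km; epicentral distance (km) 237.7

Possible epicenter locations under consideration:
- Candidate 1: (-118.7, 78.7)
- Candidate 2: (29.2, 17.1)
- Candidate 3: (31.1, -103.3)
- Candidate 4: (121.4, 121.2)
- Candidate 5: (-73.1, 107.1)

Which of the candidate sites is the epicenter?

For each candidate, compare |candidate − station| to the reported distance:
Candidate 1: residuals ST-02 22.1, ST-03 168.1, ST-04 197.3 → max 197.3 km
Candidate 2: residuals ST-02 138.1, ST-03 54.2, ST-04 103.6 → max 138.1 km
Candidate 3: residuals ST-02 101.7, ST-03 161.0, ST-04 40.5 → max 161.0 km
Candidate 4: residuals ST-02 0.0, ST-03 0.0, ST-04 0.0 → max 0.0 km
Candidate 5: residuals ST-02 30.9, ST-03 122.9, ST-04 165.9 → max 165.9 km
Only Candidate 4 has all residuals ≈ 0.

Candidate 4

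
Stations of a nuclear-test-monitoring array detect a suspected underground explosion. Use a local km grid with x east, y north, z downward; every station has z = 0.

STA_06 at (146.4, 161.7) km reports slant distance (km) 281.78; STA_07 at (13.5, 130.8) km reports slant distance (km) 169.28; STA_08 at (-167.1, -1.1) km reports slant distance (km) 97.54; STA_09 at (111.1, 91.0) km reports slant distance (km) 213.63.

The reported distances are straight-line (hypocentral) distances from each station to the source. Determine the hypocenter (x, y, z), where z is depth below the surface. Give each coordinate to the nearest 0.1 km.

x ≈ -74.4 km, y ≈ -11.0 km, depth ≈ 28.7 km

Each station gives a sphere (x−x_i)² + (y−y_i)² + z² = d_i² (stations at z=0).
Subtracting the STA_06 sphere from STA_07 and STA_08: z² cancels, leaving linear equations in x and y:
-265.8 x − 61.8 y = 20455.29
-627.0 x − 325.6 y = 50229.69
Solving: x ≈ -74.401, y ≈ -10.996 km (keep extra digits for the depth step; rounded: -74.4, -11.0).
Then from the STA_06 sphere: z² = 281.78² − (x − 146.4)² − (y − 161.7)² with x = -74.401, y = -10.996, so z ≈ 28.688 ≈ 28.7 km.
Check against STA_09 (with the unrounded solution): distance 213.63 ≈ 213.63 km. ✓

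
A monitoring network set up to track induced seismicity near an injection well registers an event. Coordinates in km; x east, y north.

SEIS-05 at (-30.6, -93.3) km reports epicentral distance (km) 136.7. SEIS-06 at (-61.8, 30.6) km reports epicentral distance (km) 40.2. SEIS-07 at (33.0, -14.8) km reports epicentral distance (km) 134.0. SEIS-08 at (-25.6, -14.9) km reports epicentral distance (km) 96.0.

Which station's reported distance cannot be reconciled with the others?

SEIS-05

Solve using three stations at a time. Using SEIS-06, SEIS-07, SEIS-08 (subtract circle equations pairwise → linear system) gives (x, y) ≈ (-71.0, 69.6).
Distances from that point to each station vs reported:
  SEIS-05: calculated 167.9 vs reported 136.7 → residual 31.2 km
  SEIS-06: calculated 40.1 vs reported 40.2 → residual 0.1 km
  SEIS-07: calculated 134.0 vs reported 134.0 → residual 0.0 km
  SEIS-08: calculated 96.0 vs reported 96.0 → residual 0.0 km
SEIS-06, SEIS-07, SEIS-08 are mutually consistent (residuals ≈ 0); SEIS-05 is off by 31.2 km.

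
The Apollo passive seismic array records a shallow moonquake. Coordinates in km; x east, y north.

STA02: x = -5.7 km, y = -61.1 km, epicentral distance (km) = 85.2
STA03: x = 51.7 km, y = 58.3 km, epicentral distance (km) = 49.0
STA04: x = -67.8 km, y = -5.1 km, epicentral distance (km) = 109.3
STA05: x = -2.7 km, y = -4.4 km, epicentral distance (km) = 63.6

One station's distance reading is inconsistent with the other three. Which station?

Solve using three stations at a time. Using STA02, STA03, STA04 (subtract circle equations pairwise → linear system) gives (x, y) ≈ (40.4, 10.6).
Distances from that point to each station vs reported:
  STA02: calculated 85.2 vs reported 85.2 → residual 0.0 km
  STA03: calculated 49.0 vs reported 49.0 → residual 0.0 km
  STA04: calculated 109.3 vs reported 109.3 → residual 0.0 km
  STA05: calculated 45.6 vs reported 63.6 → residual 18.0 km
STA02, STA03, STA04 are mutually consistent (residuals ≈ 0); STA05 is off by 18.0 km.

STA05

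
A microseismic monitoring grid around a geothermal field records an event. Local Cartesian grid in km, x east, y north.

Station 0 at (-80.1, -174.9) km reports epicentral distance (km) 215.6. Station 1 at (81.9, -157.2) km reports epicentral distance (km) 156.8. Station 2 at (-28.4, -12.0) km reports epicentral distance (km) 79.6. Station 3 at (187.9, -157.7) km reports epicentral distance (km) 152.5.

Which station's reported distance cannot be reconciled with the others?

Station 3

Solve using three stations at a time. Using Station 0, Station 1, Station 2 (subtract circle equations pairwise → linear system) gives (x, y) ≈ (50.7, -3.5).
Distances from that point to each station vs reported:
  Station 0: calculated 215.6 vs reported 215.6 → residual 0.0 km
  Station 1: calculated 156.8 vs reported 156.8 → residual 0.0 km
  Station 2: calculated 79.6 vs reported 79.6 → residual 0.0 km
  Station 3: calculated 206.4 vs reported 152.5 → residual 53.9 km
Station 0, Station 1, Station 2 are mutually consistent (residuals ≈ 0); Station 3 is off by 53.9 km.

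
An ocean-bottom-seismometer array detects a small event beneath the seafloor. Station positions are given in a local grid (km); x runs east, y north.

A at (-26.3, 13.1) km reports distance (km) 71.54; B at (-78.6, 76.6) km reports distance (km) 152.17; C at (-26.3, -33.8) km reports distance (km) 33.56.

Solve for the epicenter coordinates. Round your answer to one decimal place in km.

Circle about each station: (x + 26.3)² + (y − 13.1)² = 71.54²; (x + 78.6)² + (y − 76.6)² = 152.17²; (x + 26.3)² + (y + 33.8)² = 33.56².
Subtracting the A equation from the B and C equations removes the quadratic terms:
-104.6 x + 127.0 y = -6855.52
0.0 x − 93.8 y = 4962.53
Solving the 2×2 system: x ≈ 1.3, y ≈ -52.9 km.
Check against A (with the unrounded x, y): √((x + 26.3)²+(y − 13.1)²) = 71.55 ≈ 71.54 km. ✓

1.3 km east, -52.9 km north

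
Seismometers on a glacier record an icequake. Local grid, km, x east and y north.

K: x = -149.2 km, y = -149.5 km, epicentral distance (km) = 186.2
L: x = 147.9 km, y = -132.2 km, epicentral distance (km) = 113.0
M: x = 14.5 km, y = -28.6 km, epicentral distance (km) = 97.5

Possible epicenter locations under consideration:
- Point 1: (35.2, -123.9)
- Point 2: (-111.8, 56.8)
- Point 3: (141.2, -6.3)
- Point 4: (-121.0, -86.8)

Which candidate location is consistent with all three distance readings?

Point 1

For each candidate, compare |candidate − station| to the reported distance:
Point 1: residuals K 0.0, L 0.0, M 0.0 → max 0.0 km
Point 2: residuals K 23.5, L 208.2, M 55.0 → max 208.2 km
Point 3: residuals K 137.6, L 13.1, M 31.1 → max 137.6 km
Point 4: residuals K 117.5, L 159.7, M 50.0 → max 159.7 km
Only Point 1 has all residuals ≈ 0.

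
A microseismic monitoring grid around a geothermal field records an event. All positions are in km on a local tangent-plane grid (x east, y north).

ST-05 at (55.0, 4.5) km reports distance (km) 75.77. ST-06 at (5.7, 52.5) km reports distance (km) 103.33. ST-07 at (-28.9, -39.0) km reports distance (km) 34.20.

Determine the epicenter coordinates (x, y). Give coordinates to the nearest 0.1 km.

3.2 km east, -50.8 km north

Circle about each station: (x − 55.0)² + (y − 4.5)² = 75.77²; (x − 5.7)² + (y − 52.5)² = 103.33²; (x + 28.9)² + (y + 39.0)² = 34.20².
Subtracting pairs of circle equations eliminates x²+y² and gives linear equations (the radical axes):
-98.6 x + 96.0 y = -5192.51
-167.8 x − 87.0 y = 3882.41
Solving the 2×2 system: x ≈ 3.2, y ≈ -50.8 km.
Check against ST-05 (with the unrounded x, y): √((x − 55.0)²+(y − 4.5)²) = 75.77 ≈ 75.77 km. ✓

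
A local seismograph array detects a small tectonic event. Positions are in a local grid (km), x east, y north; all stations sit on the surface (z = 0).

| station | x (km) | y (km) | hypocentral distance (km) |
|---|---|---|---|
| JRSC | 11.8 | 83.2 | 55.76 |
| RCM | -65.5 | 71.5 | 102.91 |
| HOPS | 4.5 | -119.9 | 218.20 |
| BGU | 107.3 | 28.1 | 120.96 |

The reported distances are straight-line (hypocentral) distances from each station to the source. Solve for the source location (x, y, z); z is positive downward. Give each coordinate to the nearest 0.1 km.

Each station gives a sphere (x−x_i)² + (y−y_i)² + z² = d_i² (stations at z=0).
Subtracting the JRSC sphere from RCM and HOPS: z² cancels, leaving linear equations in x and y:
-154.6 x − 23.4 y = -5140.27
-14.6 x − 406.2 y = -37167.28
Solving: x ≈ 19.506, y ≈ 90.799 km (keep extra digits for the depth step; rounded: 19.5, 90.8).
Then from the JRSC sphere: z² = 55.76² − (x − 11.8)² − (y − 83.2)² with x = 19.506, y = 90.799, so z ≈ 54.700 ≈ 54.7 km.
Check against BGU (with the unrounded solution): distance 120.96 ≈ 120.96 km. ✓

(19.5, 90.8, 54.7)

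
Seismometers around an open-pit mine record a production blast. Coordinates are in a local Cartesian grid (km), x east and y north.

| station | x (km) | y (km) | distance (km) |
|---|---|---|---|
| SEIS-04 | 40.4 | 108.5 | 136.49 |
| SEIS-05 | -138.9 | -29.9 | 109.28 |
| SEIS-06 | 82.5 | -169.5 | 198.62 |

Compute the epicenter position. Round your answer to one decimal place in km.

x ≈ -32.0 km, y ≈ -7.2 km

Circle about each station: (x − 40.4)² + (y − 108.5)² = 136.49²; (x + 138.9)² + (y + 29.9)² = 109.28²; (x − 82.5)² + (y + 169.5)² = 198.62².
Subtracting the SEIS-04 equation from the SEIS-05 and SEIS-06 equations removes the quadratic terms:
-358.6 x − 276.8 y = 13470.21
84.2 x − 556.0 y = 1311.71
Solving the 2×2 system: x ≈ -32.0, y ≈ -7.2 km.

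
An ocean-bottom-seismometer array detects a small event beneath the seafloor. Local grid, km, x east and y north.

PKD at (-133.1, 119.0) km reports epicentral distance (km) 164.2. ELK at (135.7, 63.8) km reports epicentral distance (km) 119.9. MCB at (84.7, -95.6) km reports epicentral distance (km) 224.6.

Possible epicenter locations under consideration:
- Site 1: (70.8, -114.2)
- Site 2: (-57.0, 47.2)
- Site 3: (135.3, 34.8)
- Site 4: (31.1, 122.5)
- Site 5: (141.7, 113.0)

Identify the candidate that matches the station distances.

For each candidate, compare |candidate − station| to the reported distance:
Site 1: residuals PKD 145.6, ELK 69.6, MCB 201.4 → max 201.4 km
Site 2: residuals PKD 59.6, ELK 73.5, MCB 23.4 → max 73.5 km
Site 3: residuals PKD 117.1, ELK 90.9, MCB 84.7 → max 117.1 km
Site 4: residuals PKD 0.0, ELK 0.0, MCB 0.0 → max 0.0 km
Site 5: residuals PKD 110.7, ELK 70.3, MCB 8.4 → max 110.7 km
Only Site 4 has all residuals ≈ 0.

Site 4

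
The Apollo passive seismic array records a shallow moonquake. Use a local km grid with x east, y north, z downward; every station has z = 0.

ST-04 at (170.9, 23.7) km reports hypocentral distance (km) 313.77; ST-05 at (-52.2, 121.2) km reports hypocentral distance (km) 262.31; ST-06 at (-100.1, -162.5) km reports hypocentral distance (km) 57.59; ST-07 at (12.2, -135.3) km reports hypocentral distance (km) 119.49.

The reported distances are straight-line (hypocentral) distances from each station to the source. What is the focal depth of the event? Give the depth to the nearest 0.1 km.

Each station gives a sphere (x−x_i)² + (y−y_i)² + z² = d_i² (stations at z=0).
Subtracting the ST-04 sphere from ST-05 and ST-06: z² cancels, leaving linear equations in x and y:
-446.2 x + 195.0 y = 17290.86
-542.0 x − 372.4 y = 101792.76
Solving: x ≈ -96.701, y ≈ -132.601 km (keep extra digits for the depth step; rounded: -96.7, -132.6).
Then from the ST-04 sphere: z² = 313.77² − (x − 170.9)² − (y − 23.7)² with x = -96.701, y = -132.601, so z ≈ 49.105 ≈ 49.1 km.

depth ≈ 49.1 km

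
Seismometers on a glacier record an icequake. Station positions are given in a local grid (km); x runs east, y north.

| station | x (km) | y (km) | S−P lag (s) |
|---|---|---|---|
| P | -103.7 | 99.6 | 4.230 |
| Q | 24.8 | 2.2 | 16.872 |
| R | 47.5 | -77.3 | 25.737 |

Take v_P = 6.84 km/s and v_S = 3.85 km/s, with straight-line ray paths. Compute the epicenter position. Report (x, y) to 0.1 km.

(-70.4, 116.3)

Distance from S−P lag: d = Δt · v_P v_S / (v_P − v_S) = Δt · (6.84·3.85)/(6.84−3.85) ≈ 8.8074·Δt.
So d_P = 37.26, d_Q = 148.60, d_R = 226.67 km.
Circle about each station: (x + 103.7)² + (y − 99.6)² = 37.26²; (x − 24.8)² + (y − 2.2)² = 148.60²; (x − 47.5)² + (y + 77.3)² = 226.67².
Subtracting pairs of circle equations eliminates x²+y² and gives linear equations (the radical axes):
257.0 x − 194.8 y = -40747.62
302.4 x − 353.8 y = -62433.29
Solving the 2×2 system: x ≈ -70.4, y ≈ 116.3 km.
Check against P (with the unrounded x, y): √((x + 103.7)²+(y − 99.6)²) = 37.24 ≈ 37.26 km. ✓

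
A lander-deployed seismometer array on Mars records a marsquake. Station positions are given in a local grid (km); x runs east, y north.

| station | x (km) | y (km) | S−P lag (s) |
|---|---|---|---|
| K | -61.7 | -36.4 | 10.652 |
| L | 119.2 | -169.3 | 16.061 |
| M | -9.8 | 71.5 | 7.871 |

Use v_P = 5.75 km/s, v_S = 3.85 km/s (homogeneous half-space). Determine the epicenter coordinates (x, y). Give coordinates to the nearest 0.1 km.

54.8 km east, 6.4 km north

Distance from S−P lag: d = Δt · v_P v_S / (v_P − v_S) = Δt · (5.75·3.85)/(5.75−3.85) ≈ 11.6513·Δt.
So d_K = 124.11, d_L = 187.13, d_M = 91.71 km.
Circle about each station: (x + 61.7)² + (y + 36.4)² = 124.11²; (x − 119.2)² + (y + 169.3)² = 187.13²; (x + 9.8)² + (y − 71.5)² = 91.71².
Subtracting the K equation from the L and M equations removes the quadratic terms:
361.8 x − 265.8 y = 18124.94
103.8 x + 215.8 y = 7069.01
Solving the 2×2 system: x ≈ 54.8, y ≈ 6.4 km.
Check against K (with the unrounded x, y): √((x + 61.7)²+(y + 36.4)²) = 124.11 ≈ 124.11 km. ✓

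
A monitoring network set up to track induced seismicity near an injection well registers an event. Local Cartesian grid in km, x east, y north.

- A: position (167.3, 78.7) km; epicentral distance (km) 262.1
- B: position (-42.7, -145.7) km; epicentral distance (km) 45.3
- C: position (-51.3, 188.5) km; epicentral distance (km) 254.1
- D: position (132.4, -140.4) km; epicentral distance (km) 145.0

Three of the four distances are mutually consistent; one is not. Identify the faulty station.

C

Solve using three stations at a time. Using A, B, D (subtract circle equations pairwise → linear system) gives (x, y) ≈ (-10.2, -114.1).
Distances from that point to each station vs reported:
  A: calculated 262.1 vs reported 262.1 → residual 0.0 km
  B: calculated 45.3 vs reported 45.3 → residual 0.0 km
  C: calculated 305.4 vs reported 254.1 → residual 51.3 km
  D: calculated 145.0 vs reported 145.0 → residual 0.0 km
A, B, D are mutually consistent (residuals ≈ 0); C is off by 51.3 km.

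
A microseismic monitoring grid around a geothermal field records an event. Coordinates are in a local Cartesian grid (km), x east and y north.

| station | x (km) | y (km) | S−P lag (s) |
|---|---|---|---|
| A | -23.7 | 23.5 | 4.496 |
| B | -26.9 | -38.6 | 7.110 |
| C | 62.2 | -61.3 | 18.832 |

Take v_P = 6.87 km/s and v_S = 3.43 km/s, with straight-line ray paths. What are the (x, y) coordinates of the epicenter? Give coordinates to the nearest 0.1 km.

-48.4 km east, 5.1 km north

Distance from S−P lag: d = Δt · v_P v_S / (v_P − v_S) = Δt · (6.87·3.43)/(6.87−3.43) ≈ 6.8500·Δt.
So d_A = 30.80, d_B = 48.70, d_C = 129.00 km.
Circle about each station: (x + 23.7)² + (y − 23.5)² = 30.80²; (x + 26.9)² + (y + 38.6)² = 48.70²; (x − 62.2)² + (y + 61.3)² = 129.00².
Subtracting the A equation from the B and C equations removes the quadratic terms:
-6.4 x − 124.2 y = -323.42
171.8 x − 169.6 y = -9179.77
Solving the 2×2 system: x ≈ -48.4, y ≈ 5.1 km.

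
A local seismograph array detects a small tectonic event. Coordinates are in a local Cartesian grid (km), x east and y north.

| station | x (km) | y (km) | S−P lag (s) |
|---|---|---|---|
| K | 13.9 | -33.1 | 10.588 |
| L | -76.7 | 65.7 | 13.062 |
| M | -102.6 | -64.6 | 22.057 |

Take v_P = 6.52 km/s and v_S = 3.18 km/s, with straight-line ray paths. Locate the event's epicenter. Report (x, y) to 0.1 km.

x ≈ -3.8 km, y ≈ 30.2 km

Distance from S−P lag: d = Δt · v_P v_S / (v_P − v_S) = Δt · (6.52·3.18)/(6.52−3.18) ≈ 6.2077·Δt.
So d_K = 65.73, d_L = 81.08, d_M = 136.92 km.
Circle about each station: (x − 13.9)² + (y + 33.1)² = 65.73²; (x + 76.7)² + (y − 65.7)² = 81.08²; (x + 102.6)² + (y + 64.6)² = 136.92².
Subtracting the K equation from the L and M equations removes the quadratic terms:
-181.2 x + 197.6 y = 6657.03
-233.0 x − 63.0 y = -1015.55
Solving the 2×2 system: x ≈ -3.8, y ≈ 30.2 km.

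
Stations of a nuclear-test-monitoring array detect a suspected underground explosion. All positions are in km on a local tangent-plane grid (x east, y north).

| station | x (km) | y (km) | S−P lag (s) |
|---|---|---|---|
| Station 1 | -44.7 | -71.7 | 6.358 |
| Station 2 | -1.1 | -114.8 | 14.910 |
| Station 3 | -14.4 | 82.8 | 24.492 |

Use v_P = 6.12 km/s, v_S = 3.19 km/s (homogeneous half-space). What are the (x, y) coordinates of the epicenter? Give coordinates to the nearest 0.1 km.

x ≈ -86.3 km, y ≈ -63.7 km

Distance from S−P lag: d = Δt · v_P v_S / (v_P − v_S) = Δt · (6.12·3.19)/(6.12−3.19) ≈ 6.6631·Δt.
So d_Station 1 = 42.36, d_Station 2 = 99.35, d_Station 3 = 163.19 km.
Circle about each station: (x + 44.7)² + (y + 71.7)² = 42.36²; (x + 1.1)² + (y + 114.8)² = 99.35²; (x + 14.4)² + (y − 82.8)² = 163.19².
Subtracting the Station 1 equation from the Station 2 and Station 3 equations removes the quadratic terms:
87.2 x − 86.2 y = -2034.78
60.6 x + 309.0 y = -24912.39
Solving the 2×2 system: x ≈ -86.3, y ≈ -63.7 km.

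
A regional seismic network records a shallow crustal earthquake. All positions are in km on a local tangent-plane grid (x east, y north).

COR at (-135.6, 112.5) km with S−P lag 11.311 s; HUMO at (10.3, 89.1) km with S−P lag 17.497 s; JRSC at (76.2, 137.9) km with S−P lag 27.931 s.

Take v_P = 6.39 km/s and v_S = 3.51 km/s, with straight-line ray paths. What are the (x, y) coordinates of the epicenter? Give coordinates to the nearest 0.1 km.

x ≈ -111.4 km, y ≈ 27.8 km

Distance from S−P lag: d = Δt · v_P v_S / (v_P − v_S) = Δt · (6.39·3.51)/(6.39−3.51) ≈ 7.7878·Δt.
So d_COR = 88.09, d_HUMO = 136.26, d_JRSC = 217.52 km.
Circle about each station: (x + 135.6)² + (y − 112.5)² = 88.09²; (x − 10.3)² + (y − 89.1)² = 136.26²; (x − 76.2)² + (y − 137.9)² = 217.52².
Subtracting pairs of circle equations eliminates x²+y² and gives linear equations (the radical axes):
291.8 x − 46.8 y = -33805.65
423.6 x + 50.8 y = -45775.86
Solving the 2×2 system: x ≈ -111.4, y ≈ 27.8 km.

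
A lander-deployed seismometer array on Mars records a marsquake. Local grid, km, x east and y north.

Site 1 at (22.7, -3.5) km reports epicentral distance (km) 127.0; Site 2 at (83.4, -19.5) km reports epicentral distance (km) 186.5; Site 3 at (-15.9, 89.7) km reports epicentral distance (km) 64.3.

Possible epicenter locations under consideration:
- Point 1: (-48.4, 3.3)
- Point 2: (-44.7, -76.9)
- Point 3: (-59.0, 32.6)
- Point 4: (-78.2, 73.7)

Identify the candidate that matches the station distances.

Point 4

For each candidate, compare |candidate − station| to the reported distance:
Point 1: residuals Site 1 55.6, Site 2 52.7, Site 3 28.0 → max 55.6 km
Point 2: residuals Site 1 27.3, Site 2 46.1, Site 3 104.8 → max 104.8 km
Point 3: residuals Site 1 37.7, Site 2 34.9, Site 3 7.2 → max 37.7 km
Point 4: residuals Site 1 0.0, Site 2 0.0, Site 3 0.0 → max 0.0 km
Only Point 4 has all residuals ≈ 0.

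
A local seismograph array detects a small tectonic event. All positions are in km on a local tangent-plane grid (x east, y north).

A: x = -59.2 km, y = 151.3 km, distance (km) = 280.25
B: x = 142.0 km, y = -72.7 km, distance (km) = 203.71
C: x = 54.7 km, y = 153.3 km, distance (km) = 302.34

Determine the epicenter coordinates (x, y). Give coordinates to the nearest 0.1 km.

Circle about each station: (x + 59.2)² + (y − 151.3)² = 280.25²; (x − 142.0)² + (y + 72.7)² = 203.71²; (x − 54.7)² + (y − 153.3)² = 302.34².
Subtracting pairs of circle equations eliminates x²+y² and gives linear equations (the radical axes):
402.4 x − 448.0 y = 36095.26
227.8 x + 4.0 y = -12772.76
Solving the 2×2 system: x ≈ -53.8, y ≈ -128.9 km.

x ≈ -53.8 km, y ≈ -128.9 km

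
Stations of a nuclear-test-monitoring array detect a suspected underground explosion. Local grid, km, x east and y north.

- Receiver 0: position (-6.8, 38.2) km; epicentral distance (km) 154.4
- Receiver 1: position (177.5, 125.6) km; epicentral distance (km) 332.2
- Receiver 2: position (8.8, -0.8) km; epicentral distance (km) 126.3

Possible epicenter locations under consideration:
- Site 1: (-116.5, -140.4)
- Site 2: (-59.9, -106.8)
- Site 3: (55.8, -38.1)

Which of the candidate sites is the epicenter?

Site 2

For each candidate, compare |candidate − station| to the reported distance:
Site 1: residuals Receiver 0 55.2, Receiver 1 64.3, Receiver 2 61.3 → max 64.3 km
Site 2: residuals Receiver 0 0.0, Receiver 1 0.0, Receiver 2 0.0 → max 0.0 km
Site 3: residuals Receiver 0 55.7, Receiver 1 128.2, Receiver 2 66.3 → max 128.2 km
Only Site 2 has all residuals ≈ 0.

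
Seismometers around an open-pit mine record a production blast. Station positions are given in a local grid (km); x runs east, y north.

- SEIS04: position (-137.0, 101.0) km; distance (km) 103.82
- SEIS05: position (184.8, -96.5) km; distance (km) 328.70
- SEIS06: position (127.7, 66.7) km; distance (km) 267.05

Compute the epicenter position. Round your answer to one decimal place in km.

(-130.2, -2.6)

Circle about each station: (x + 137.0)² + (y − 101.0)² = 103.82²; (x − 184.8)² + (y + 96.5)² = 328.70²; (x − 127.7)² + (y − 66.7)² = 267.05².
Subtracting pairs of circle equations eliminates x²+y² and gives linear equations (the radical axes):
643.6 x − 395.0 y = -82771.81
529.4 x − 68.6 y = -68750.93
Solving the 2×2 system: x ≈ -130.2, y ≈ -2.6 km.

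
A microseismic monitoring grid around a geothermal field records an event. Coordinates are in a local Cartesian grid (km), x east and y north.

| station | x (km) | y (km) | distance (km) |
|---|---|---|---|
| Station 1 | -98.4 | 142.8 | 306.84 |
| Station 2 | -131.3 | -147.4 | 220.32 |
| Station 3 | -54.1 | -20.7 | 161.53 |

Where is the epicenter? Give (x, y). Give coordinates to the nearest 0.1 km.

Circle about each station: (x + 98.4)² + (y − 142.8)² = 306.84²; (x + 131.3)² + (y + 147.4)² = 220.32²; (x + 54.1)² + (y + 20.7)² = 161.53².
Subtracting pairs of circle equations eliminates x²+y² and gives linear equations (the radical axes):
-65.8 x − 580.4 y = 54501.93
88.6 x − 327.0 y = 41339.74
Solving the 2×2 system: x ≈ 84.6, y ≈ -103.5 km.

x ≈ 84.6 km, y ≈ -103.5 km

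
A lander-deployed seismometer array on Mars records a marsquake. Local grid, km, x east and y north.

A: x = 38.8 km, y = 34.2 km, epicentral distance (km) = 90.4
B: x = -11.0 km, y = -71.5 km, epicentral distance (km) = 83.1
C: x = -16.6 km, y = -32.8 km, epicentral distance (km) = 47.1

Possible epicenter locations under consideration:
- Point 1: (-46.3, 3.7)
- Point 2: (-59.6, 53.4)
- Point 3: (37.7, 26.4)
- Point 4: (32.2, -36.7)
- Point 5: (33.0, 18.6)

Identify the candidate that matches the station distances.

For each candidate, compare |candidate − station| to the reported distance:
Point 1: residuals A 0.0, B 0.0, C 0.0 → max 0.0 km
Point 2: residuals A 9.9, B 50.9, C 49.2 → max 50.9 km
Point 3: residuals A 82.5, B 26.2, C 33.2 → max 82.5 km
Point 4: residuals A 19.2, B 27.6, C 1.9 → max 27.6 km
Point 5: residuals A 73.8, B 17.2, C 24.3 → max 73.8 km
Only Point 1 has all residuals ≈ 0.

Point 1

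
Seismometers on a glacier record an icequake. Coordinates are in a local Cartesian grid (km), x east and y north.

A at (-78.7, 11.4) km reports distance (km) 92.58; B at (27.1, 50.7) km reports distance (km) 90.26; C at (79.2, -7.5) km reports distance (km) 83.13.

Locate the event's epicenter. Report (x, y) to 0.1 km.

(1.0, -35.7)

Circle about each station: (x + 78.7)² + (y − 11.4)² = 92.58²; (x − 27.1)² + (y − 50.7)² = 90.26²; (x − 79.2)² + (y + 7.5)² = 83.13².
Subtracting pairs of circle equations eliminates x²+y² and gives linear equations (the radical axes):
211.6 x + 78.6 y = -2594.56
315.8 x − 37.8 y = 1665.70
Solving the 2×2 system: x ≈ 1.0, y ≈ -35.7 km.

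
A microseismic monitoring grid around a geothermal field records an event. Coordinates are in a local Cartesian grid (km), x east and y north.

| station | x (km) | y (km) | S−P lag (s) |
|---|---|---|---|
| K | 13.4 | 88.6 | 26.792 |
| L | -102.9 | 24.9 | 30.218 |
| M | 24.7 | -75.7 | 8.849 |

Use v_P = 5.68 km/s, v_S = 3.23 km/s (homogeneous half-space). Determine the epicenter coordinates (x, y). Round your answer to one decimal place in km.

Distance from S−P lag: d = Δt · v_P v_S / (v_P − v_S) = Δt · (5.68·3.23)/(5.68−3.23) ≈ 7.4883·Δt.
So d_K = 200.63, d_L = 226.28, d_M = 66.26 km.
Circle about each station: (x − 13.4)² + (y − 88.6)² = 200.63²; (x + 102.9)² + (y − 24.9)² = 226.28²; (x − 24.7)² + (y + 75.7)² = 66.26².
Subtracting the K equation from the L and M equations removes the quadratic terms:
-232.6 x − 127.4 y = -7771.34
22.6 x − 328.6 y = 34173.07
Solving the 2×2 system: x ≈ 87.1, y ≈ -98.0 km.

(87.1, -98.0)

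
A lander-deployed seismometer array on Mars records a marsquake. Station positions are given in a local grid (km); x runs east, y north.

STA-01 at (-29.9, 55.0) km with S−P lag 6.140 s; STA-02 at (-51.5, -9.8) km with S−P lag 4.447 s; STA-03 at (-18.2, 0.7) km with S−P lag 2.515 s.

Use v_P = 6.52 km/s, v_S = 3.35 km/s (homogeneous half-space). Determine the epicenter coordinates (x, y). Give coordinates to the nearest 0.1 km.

Distance from S−P lag: d = Δt · v_P v_S / (v_P − v_S) = Δt · (6.52·3.35)/(6.52−3.35) ≈ 6.8902·Δt.
So d_STA-01 = 42.31, d_STA-02 = 30.64, d_STA-03 = 17.33 km.
Circle about each station: (x + 29.9)² + (y − 55.0)² = 42.31²; (x + 51.5)² + (y + 9.8)² = 30.64²; (x + 18.2)² + (y − 0.7)² = 17.33².
Subtracting the STA-01 equation from the STA-02 and STA-03 equations removes the quadratic terms:
-43.2 x − 129.6 y = -319.39
23.4 x − 108.6 y = -2097.47
Solving the 2×2 system: x ≈ -30.7, y ≈ 12.7 km.

x ≈ -30.7 km, y ≈ 12.7 km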